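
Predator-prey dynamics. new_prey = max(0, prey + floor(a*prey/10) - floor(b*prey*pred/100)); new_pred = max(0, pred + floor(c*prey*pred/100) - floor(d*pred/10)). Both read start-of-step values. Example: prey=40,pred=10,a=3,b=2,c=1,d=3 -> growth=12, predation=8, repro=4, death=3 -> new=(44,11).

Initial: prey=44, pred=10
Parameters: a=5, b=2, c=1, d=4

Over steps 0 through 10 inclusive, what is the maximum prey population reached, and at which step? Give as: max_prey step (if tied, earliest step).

Step 1: prey: 44+22-8=58; pred: 10+4-4=10
Step 2: prey: 58+29-11=76; pred: 10+5-4=11
Step 3: prey: 76+38-16=98; pred: 11+8-4=15
Step 4: prey: 98+49-29=118; pred: 15+14-6=23
Step 5: prey: 118+59-54=123; pred: 23+27-9=41
Step 6: prey: 123+61-100=84; pred: 41+50-16=75
Step 7: prey: 84+42-126=0; pred: 75+63-30=108
Step 8: prey: 0+0-0=0; pred: 108+0-43=65
Step 9: prey: 0+0-0=0; pred: 65+0-26=39
Step 10: prey: 0+0-0=0; pred: 39+0-15=24
Max prey = 123 at step 5

Answer: 123 5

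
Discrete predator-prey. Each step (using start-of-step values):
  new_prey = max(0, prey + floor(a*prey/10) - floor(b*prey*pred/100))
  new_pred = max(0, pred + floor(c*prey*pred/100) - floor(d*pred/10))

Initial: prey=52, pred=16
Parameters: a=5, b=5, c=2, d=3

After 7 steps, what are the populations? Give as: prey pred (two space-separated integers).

Answer: 0 9

Derivation:
Step 1: prey: 52+26-41=37; pred: 16+16-4=28
Step 2: prey: 37+18-51=4; pred: 28+20-8=40
Step 3: prey: 4+2-8=0; pred: 40+3-12=31
Step 4: prey: 0+0-0=0; pred: 31+0-9=22
Step 5: prey: 0+0-0=0; pred: 22+0-6=16
Step 6: prey: 0+0-0=0; pred: 16+0-4=12
Step 7: prey: 0+0-0=0; pred: 12+0-3=9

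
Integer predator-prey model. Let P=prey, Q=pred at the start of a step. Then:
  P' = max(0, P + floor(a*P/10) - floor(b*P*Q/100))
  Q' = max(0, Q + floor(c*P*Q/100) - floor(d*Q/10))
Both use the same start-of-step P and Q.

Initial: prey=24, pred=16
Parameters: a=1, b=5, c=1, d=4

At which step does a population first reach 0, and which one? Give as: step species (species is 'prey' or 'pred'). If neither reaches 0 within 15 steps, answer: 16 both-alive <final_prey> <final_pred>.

Answer: 16 both-alive 2 2

Derivation:
Step 1: prey: 24+2-19=7; pred: 16+3-6=13
Step 2: prey: 7+0-4=3; pred: 13+0-5=8
Step 3: prey: 3+0-1=2; pred: 8+0-3=5
Step 4: prey: 2+0-0=2; pred: 5+0-2=3
Step 5: prey: 2+0-0=2; pred: 3+0-1=2
Step 6: prey: 2+0-0=2; pred: 2+0-0=2
Steps 7-15: state stable at prey=2, pred=2 (no change)
No extinction within 15 steps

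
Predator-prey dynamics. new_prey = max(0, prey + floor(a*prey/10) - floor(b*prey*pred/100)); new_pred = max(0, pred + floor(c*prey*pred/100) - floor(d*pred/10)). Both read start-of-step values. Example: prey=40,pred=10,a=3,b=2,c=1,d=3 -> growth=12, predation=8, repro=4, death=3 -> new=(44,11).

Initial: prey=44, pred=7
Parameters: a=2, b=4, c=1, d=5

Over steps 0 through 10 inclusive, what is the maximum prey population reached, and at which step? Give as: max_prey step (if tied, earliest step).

Answer: 57 10

Derivation:
Step 1: prey: 44+8-12=40; pred: 7+3-3=7
Step 2: prey: 40+8-11=37; pred: 7+2-3=6
Step 3: prey: 37+7-8=36; pred: 6+2-3=5
Step 4: prey: 36+7-7=36; pred: 5+1-2=4
Step 5: prey: 36+7-5=38; pred: 4+1-2=3
Step 6: prey: 38+7-4=41; pred: 3+1-1=3
Step 7: prey: 41+8-4=45; pred: 3+1-1=3
Step 8: prey: 45+9-5=49; pred: 3+1-1=3
Step 9: prey: 49+9-5=53; pred: 3+1-1=3
Step 10: prey: 53+10-6=57; pred: 3+1-1=3
Max prey = 57 at step 10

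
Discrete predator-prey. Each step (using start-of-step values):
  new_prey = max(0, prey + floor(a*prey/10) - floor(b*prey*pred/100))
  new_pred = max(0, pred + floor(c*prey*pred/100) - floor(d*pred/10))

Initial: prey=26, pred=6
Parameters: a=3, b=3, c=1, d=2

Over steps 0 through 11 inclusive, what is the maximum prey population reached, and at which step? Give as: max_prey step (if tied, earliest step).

Step 1: prey: 26+7-4=29; pred: 6+1-1=6
Step 2: prey: 29+8-5=32; pred: 6+1-1=6
Step 3: prey: 32+9-5=36; pred: 6+1-1=6
Step 4: prey: 36+10-6=40; pred: 6+2-1=7
Step 5: prey: 40+12-8=44; pred: 7+2-1=8
Step 6: prey: 44+13-10=47; pred: 8+3-1=10
Step 7: prey: 47+14-14=47; pred: 10+4-2=12
Step 8: prey: 47+14-16=45; pred: 12+5-2=15
Step 9: prey: 45+13-20=38; pred: 15+6-3=18
Step 10: prey: 38+11-20=29; pred: 18+6-3=21
Step 11: prey: 29+8-18=19; pred: 21+6-4=23
Max prey = 47 at step 6

Answer: 47 6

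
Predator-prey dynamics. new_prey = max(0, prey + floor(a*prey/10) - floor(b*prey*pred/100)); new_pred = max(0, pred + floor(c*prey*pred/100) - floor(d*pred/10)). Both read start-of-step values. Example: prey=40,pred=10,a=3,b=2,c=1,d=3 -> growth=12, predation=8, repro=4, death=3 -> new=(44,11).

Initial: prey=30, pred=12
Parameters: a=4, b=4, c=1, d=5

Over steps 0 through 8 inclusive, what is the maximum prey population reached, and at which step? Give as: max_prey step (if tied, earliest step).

Answer: 96 8

Derivation:
Step 1: prey: 30+12-14=28; pred: 12+3-6=9
Step 2: prey: 28+11-10=29; pred: 9+2-4=7
Step 3: prey: 29+11-8=32; pred: 7+2-3=6
Step 4: prey: 32+12-7=37; pred: 6+1-3=4
Step 5: prey: 37+14-5=46; pred: 4+1-2=3
Step 6: prey: 46+18-5=59; pred: 3+1-1=3
Step 7: prey: 59+23-7=75; pred: 3+1-1=3
Step 8: prey: 75+30-9=96; pred: 3+2-1=4
Max prey = 96 at step 8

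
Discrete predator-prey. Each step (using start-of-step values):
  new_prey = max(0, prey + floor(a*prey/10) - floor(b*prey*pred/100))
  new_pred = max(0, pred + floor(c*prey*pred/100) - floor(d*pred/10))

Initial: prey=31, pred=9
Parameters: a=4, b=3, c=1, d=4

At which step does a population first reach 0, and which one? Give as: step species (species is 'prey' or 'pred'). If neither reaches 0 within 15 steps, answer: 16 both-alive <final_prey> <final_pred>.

Step 1: prey: 31+12-8=35; pred: 9+2-3=8
Step 2: prey: 35+14-8=41; pred: 8+2-3=7
Step 3: prey: 41+16-8=49; pred: 7+2-2=7
Step 4: prey: 49+19-10=58; pred: 7+3-2=8
Step 5: prey: 58+23-13=68; pred: 8+4-3=9
Step 6: prey: 68+27-18=77; pred: 9+6-3=12
Step 7: prey: 77+30-27=80; pred: 12+9-4=17
Step 8: prey: 80+32-40=72; pred: 17+13-6=24
Step 9: prey: 72+28-51=49; pred: 24+17-9=32
Step 10: prey: 49+19-47=21; pred: 32+15-12=35
Step 11: prey: 21+8-22=7; pred: 35+7-14=28
Step 12: prey: 7+2-5=4; pred: 28+1-11=18
Step 13: prey: 4+1-2=3; pred: 18+0-7=11
Step 14: prey: 3+1-0=4; pred: 11+0-4=7
Step 15: prey: 4+1-0=5; pred: 7+0-2=5
No extinction within 15 steps

Answer: 16 both-alive 5 5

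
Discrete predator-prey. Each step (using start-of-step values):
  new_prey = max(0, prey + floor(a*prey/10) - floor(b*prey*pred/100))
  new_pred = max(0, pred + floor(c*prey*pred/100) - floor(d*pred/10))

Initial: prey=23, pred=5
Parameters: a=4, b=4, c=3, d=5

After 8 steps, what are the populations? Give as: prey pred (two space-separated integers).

Step 1: prey: 23+9-4=28; pred: 5+3-2=6
Step 2: prey: 28+11-6=33; pred: 6+5-3=8
Step 3: prey: 33+13-10=36; pred: 8+7-4=11
Step 4: prey: 36+14-15=35; pred: 11+11-5=17
Step 5: prey: 35+14-23=26; pred: 17+17-8=26
Step 6: prey: 26+10-27=9; pred: 26+20-13=33
Step 7: prey: 9+3-11=1; pred: 33+8-16=25
Step 8: prey: 1+0-1=0; pred: 25+0-12=13

Answer: 0 13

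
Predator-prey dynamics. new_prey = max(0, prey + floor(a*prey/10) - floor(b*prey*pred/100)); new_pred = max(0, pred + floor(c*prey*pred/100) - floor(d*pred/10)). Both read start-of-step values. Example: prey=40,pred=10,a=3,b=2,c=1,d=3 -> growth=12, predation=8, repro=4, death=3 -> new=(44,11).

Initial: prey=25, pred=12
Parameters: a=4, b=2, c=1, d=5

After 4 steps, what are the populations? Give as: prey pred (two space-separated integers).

Answer: 58 5

Derivation:
Step 1: prey: 25+10-6=29; pred: 12+3-6=9
Step 2: prey: 29+11-5=35; pred: 9+2-4=7
Step 3: prey: 35+14-4=45; pred: 7+2-3=6
Step 4: prey: 45+18-5=58; pred: 6+2-3=5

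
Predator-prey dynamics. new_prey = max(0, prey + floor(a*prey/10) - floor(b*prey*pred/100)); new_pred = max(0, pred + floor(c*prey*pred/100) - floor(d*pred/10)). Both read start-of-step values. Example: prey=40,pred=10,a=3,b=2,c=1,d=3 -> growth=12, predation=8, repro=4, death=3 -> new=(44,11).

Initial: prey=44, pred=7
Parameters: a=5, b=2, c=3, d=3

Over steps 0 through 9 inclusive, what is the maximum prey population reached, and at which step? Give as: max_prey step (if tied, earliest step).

Step 1: prey: 44+22-6=60; pred: 7+9-2=14
Step 2: prey: 60+30-16=74; pred: 14+25-4=35
Step 3: prey: 74+37-51=60; pred: 35+77-10=102
Step 4: prey: 60+30-122=0; pred: 102+183-30=255
Step 5: prey: 0+0-0=0; pred: 255+0-76=179
Step 6: prey: 0+0-0=0; pred: 179+0-53=126
Step 7: prey: 0+0-0=0; pred: 126+0-37=89
Step 8: prey: 0+0-0=0; pred: 89+0-26=63
Step 9: prey: 0+0-0=0; pred: 63+0-18=45
Max prey = 74 at step 2

Answer: 74 2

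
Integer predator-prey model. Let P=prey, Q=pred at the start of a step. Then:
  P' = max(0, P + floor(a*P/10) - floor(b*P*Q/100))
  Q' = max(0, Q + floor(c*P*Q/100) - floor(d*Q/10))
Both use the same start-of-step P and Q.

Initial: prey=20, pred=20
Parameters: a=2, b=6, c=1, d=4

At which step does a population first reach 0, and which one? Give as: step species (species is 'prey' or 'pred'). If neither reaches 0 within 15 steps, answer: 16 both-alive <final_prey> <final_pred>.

Answer: 1 prey

Derivation:
Step 1: prey: 20+4-24=0; pred: 20+4-8=16
First extinction: prey at step 1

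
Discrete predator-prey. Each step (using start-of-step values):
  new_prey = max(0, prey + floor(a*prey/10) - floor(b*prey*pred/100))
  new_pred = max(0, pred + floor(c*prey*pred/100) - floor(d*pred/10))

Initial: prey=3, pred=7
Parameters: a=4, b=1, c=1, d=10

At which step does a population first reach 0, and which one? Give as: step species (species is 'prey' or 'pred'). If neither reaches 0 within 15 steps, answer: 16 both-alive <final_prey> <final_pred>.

Answer: 1 pred

Derivation:
Step 1: prey: 3+1-0=4; pred: 7+0-7=0
First extinction: pred at step 1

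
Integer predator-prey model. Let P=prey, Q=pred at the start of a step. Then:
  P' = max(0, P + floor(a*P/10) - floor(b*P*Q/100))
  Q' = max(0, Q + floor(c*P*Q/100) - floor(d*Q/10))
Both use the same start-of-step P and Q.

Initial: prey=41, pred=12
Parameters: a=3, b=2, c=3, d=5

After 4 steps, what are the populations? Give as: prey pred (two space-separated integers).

Step 1: prey: 41+12-9=44; pred: 12+14-6=20
Step 2: prey: 44+13-17=40; pred: 20+26-10=36
Step 3: prey: 40+12-28=24; pred: 36+43-18=61
Step 4: prey: 24+7-29=2; pred: 61+43-30=74

Answer: 2 74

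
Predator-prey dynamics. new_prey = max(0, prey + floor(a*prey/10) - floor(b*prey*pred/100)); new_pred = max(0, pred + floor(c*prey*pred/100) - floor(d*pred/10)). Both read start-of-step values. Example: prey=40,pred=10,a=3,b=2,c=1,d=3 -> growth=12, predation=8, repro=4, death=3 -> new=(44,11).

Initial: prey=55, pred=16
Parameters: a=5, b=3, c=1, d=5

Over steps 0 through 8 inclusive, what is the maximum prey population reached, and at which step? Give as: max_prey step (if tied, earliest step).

Answer: 60 3

Derivation:
Step 1: prey: 55+27-26=56; pred: 16+8-8=16
Step 2: prey: 56+28-26=58; pred: 16+8-8=16
Step 3: prey: 58+29-27=60; pred: 16+9-8=17
Step 4: prey: 60+30-30=60; pred: 17+10-8=19
Step 5: prey: 60+30-34=56; pred: 19+11-9=21
Step 6: prey: 56+28-35=49; pred: 21+11-10=22
Step 7: prey: 49+24-32=41; pred: 22+10-11=21
Step 8: prey: 41+20-25=36; pred: 21+8-10=19
Max prey = 60 at step 3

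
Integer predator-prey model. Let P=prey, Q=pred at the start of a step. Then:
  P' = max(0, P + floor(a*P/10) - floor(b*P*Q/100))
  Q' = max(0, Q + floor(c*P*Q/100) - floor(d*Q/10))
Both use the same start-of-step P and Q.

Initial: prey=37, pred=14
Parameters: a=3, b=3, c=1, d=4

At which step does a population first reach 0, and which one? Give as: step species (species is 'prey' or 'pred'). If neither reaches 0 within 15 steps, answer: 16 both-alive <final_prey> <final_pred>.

Answer: 16 both-alive 88 11

Derivation:
Step 1: prey: 37+11-15=33; pred: 14+5-5=14
Step 2: prey: 33+9-13=29; pred: 14+4-5=13
Step 3: prey: 29+8-11=26; pred: 13+3-5=11
Step 4: prey: 26+7-8=25; pred: 11+2-4=9
Step 5: prey: 25+7-6=26; pred: 9+2-3=8
Step 6: prey: 26+7-6=27; pred: 8+2-3=7
Step 7: prey: 27+8-5=30; pred: 7+1-2=6
Step 8: prey: 30+9-5=34; pred: 6+1-2=5
Step 9: prey: 34+10-5=39; pred: 5+1-2=4
Step 10: prey: 39+11-4=46; pred: 4+1-1=4
Step 11: prey: 46+13-5=54; pred: 4+1-1=4
Step 12: prey: 54+16-6=64; pred: 4+2-1=5
Step 13: prey: 64+19-9=74; pred: 5+3-2=6
Step 14: prey: 74+22-13=83; pred: 6+4-2=8
Step 15: prey: 83+24-19=88; pred: 8+6-3=11
No extinction within 15 steps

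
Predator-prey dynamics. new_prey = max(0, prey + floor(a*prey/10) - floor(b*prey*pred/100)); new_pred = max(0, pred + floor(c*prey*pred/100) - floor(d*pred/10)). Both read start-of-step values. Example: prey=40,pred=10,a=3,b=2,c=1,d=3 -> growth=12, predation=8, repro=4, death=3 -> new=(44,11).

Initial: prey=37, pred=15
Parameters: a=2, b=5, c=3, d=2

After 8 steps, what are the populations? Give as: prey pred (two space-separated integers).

Answer: 0 11

Derivation:
Step 1: prey: 37+7-27=17; pred: 15+16-3=28
Step 2: prey: 17+3-23=0; pred: 28+14-5=37
Step 3: prey: 0+0-0=0; pred: 37+0-7=30
Step 4: prey: 0+0-0=0; pred: 30+0-6=24
Step 5: prey: 0+0-0=0; pred: 24+0-4=20
Step 6: prey: 0+0-0=0; pred: 20+0-4=16
Step 7: prey: 0+0-0=0; pred: 16+0-3=13
Step 8: prey: 0+0-0=0; pred: 13+0-2=11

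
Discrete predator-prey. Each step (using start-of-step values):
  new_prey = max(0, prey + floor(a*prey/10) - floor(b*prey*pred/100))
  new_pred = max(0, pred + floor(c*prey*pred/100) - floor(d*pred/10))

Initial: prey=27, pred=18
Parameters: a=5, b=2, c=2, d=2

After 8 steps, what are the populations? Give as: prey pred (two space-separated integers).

Step 1: prey: 27+13-9=31; pred: 18+9-3=24
Step 2: prey: 31+15-14=32; pred: 24+14-4=34
Step 3: prey: 32+16-21=27; pred: 34+21-6=49
Step 4: prey: 27+13-26=14; pred: 49+26-9=66
Step 5: prey: 14+7-18=3; pred: 66+18-13=71
Step 6: prey: 3+1-4=0; pred: 71+4-14=61
Step 7: prey: 0+0-0=0; pred: 61+0-12=49
Step 8: prey: 0+0-0=0; pred: 49+0-9=40

Answer: 0 40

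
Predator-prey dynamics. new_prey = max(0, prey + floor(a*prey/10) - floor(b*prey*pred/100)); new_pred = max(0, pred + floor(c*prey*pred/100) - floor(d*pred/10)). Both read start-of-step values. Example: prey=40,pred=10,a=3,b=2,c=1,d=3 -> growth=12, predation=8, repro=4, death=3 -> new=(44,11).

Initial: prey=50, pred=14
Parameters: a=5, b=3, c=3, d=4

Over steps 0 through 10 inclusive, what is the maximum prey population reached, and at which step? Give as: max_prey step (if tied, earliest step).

Step 1: prey: 50+25-21=54; pred: 14+21-5=30
Step 2: prey: 54+27-48=33; pred: 30+48-12=66
Step 3: prey: 33+16-65=0; pred: 66+65-26=105
Step 4: prey: 0+0-0=0; pred: 105+0-42=63
Step 5: prey: 0+0-0=0; pred: 63+0-25=38
Step 6: prey: 0+0-0=0; pred: 38+0-15=23
Step 7: prey: 0+0-0=0; pred: 23+0-9=14
Step 8: prey: 0+0-0=0; pred: 14+0-5=9
Step 9: prey: 0+0-0=0; pred: 9+0-3=6
Step 10: prey: 0+0-0=0; pred: 6+0-2=4
Max prey = 54 at step 1

Answer: 54 1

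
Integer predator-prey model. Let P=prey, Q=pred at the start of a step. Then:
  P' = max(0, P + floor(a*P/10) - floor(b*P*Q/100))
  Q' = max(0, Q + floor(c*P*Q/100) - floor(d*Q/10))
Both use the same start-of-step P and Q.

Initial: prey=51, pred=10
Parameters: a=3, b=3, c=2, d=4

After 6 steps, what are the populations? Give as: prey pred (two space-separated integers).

Step 1: prey: 51+15-15=51; pred: 10+10-4=16
Step 2: prey: 51+15-24=42; pred: 16+16-6=26
Step 3: prey: 42+12-32=22; pred: 26+21-10=37
Step 4: prey: 22+6-24=4; pred: 37+16-14=39
Step 5: prey: 4+1-4=1; pred: 39+3-15=27
Step 6: prey: 1+0-0=1; pred: 27+0-10=17

Answer: 1 17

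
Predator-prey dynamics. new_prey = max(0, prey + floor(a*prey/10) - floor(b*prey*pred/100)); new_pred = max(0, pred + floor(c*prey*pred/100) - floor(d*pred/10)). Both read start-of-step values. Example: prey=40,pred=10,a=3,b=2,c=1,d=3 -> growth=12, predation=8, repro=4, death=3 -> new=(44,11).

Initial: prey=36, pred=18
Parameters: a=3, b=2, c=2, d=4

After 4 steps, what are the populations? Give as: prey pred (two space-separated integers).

Answer: 13 35

Derivation:
Step 1: prey: 36+10-12=34; pred: 18+12-7=23
Step 2: prey: 34+10-15=29; pred: 23+15-9=29
Step 3: prey: 29+8-16=21; pred: 29+16-11=34
Step 4: prey: 21+6-14=13; pred: 34+14-13=35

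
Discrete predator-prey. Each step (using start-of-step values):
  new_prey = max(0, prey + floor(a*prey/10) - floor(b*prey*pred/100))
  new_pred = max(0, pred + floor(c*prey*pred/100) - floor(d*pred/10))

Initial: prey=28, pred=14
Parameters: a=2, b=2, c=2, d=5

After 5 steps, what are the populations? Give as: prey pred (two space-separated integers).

Step 1: prey: 28+5-7=26; pred: 14+7-7=14
Step 2: prey: 26+5-7=24; pred: 14+7-7=14
Step 3: prey: 24+4-6=22; pred: 14+6-7=13
Step 4: prey: 22+4-5=21; pred: 13+5-6=12
Step 5: prey: 21+4-5=20; pred: 12+5-6=11

Answer: 20 11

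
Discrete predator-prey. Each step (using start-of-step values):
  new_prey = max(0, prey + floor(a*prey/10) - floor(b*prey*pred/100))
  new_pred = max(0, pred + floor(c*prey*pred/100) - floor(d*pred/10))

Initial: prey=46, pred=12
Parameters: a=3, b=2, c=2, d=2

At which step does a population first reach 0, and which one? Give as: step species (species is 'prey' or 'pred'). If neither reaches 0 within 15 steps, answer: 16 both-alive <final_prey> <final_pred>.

Step 1: prey: 46+13-11=48; pred: 12+11-2=21
Step 2: prey: 48+14-20=42; pred: 21+20-4=37
Step 3: prey: 42+12-31=23; pred: 37+31-7=61
Step 4: prey: 23+6-28=1; pred: 61+28-12=77
Step 5: prey: 1+0-1=0; pred: 77+1-15=63
First extinction: prey at step 5

Answer: 5 prey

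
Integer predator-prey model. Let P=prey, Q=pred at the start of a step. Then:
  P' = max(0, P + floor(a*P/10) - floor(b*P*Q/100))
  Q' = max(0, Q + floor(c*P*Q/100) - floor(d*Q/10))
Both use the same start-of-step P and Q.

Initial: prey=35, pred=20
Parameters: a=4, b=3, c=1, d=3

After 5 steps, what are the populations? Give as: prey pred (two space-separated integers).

Step 1: prey: 35+14-21=28; pred: 20+7-6=21
Step 2: prey: 28+11-17=22; pred: 21+5-6=20
Step 3: prey: 22+8-13=17; pred: 20+4-6=18
Step 4: prey: 17+6-9=14; pred: 18+3-5=16
Step 5: prey: 14+5-6=13; pred: 16+2-4=14

Answer: 13 14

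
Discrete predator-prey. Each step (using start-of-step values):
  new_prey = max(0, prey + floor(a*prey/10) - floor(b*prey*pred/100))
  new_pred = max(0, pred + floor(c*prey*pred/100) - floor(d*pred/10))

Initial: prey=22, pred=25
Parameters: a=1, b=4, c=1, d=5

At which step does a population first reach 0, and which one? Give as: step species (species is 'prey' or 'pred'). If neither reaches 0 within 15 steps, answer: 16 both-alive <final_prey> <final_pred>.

Step 1: prey: 22+2-22=2; pred: 25+5-12=18
Step 2: prey: 2+0-1=1; pred: 18+0-9=9
Step 3: prey: 1+0-0=1; pred: 9+0-4=5
Step 4: prey: 1+0-0=1; pred: 5+0-2=3
Step 5: prey: 1+0-0=1; pred: 3+0-1=2
Step 6: prey: 1+0-0=1; pred: 2+0-1=1
Step 7: prey: 1+0-0=1; pred: 1+0-0=1
Steps 8-15: state stable at prey=1, pred=1 (no change)
No extinction within 15 steps

Answer: 16 both-alive 1 1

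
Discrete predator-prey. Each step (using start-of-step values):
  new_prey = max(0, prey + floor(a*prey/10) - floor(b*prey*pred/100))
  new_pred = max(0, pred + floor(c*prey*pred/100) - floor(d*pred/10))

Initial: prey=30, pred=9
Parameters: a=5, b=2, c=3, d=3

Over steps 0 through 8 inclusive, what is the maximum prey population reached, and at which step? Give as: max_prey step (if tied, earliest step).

Step 1: prey: 30+15-5=40; pred: 9+8-2=15
Step 2: prey: 40+20-12=48; pred: 15+18-4=29
Step 3: prey: 48+24-27=45; pred: 29+41-8=62
Step 4: prey: 45+22-55=12; pred: 62+83-18=127
Step 5: prey: 12+6-30=0; pred: 127+45-38=134
Step 6: prey: 0+0-0=0; pred: 134+0-40=94
Step 7: prey: 0+0-0=0; pred: 94+0-28=66
Step 8: prey: 0+0-0=0; pred: 66+0-19=47
Max prey = 48 at step 2

Answer: 48 2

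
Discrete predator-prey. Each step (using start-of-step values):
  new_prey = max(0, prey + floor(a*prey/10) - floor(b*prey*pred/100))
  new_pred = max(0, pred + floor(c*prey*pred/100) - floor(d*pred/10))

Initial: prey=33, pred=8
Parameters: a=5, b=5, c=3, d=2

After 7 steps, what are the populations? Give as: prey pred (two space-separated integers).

Answer: 0 22

Derivation:
Step 1: prey: 33+16-13=36; pred: 8+7-1=14
Step 2: prey: 36+18-25=29; pred: 14+15-2=27
Step 3: prey: 29+14-39=4; pred: 27+23-5=45
Step 4: prey: 4+2-9=0; pred: 45+5-9=41
Step 5: prey: 0+0-0=0; pred: 41+0-8=33
Step 6: prey: 0+0-0=0; pred: 33+0-6=27
Step 7: prey: 0+0-0=0; pred: 27+0-5=22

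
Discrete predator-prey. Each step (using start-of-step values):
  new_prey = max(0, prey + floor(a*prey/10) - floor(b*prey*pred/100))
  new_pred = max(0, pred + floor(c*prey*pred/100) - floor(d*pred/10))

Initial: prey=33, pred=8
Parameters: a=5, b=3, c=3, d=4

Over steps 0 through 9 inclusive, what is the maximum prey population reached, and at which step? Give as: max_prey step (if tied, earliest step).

Answer: 48 2

Derivation:
Step 1: prey: 33+16-7=42; pred: 8+7-3=12
Step 2: prey: 42+21-15=48; pred: 12+15-4=23
Step 3: prey: 48+24-33=39; pred: 23+33-9=47
Step 4: prey: 39+19-54=4; pred: 47+54-18=83
Step 5: prey: 4+2-9=0; pred: 83+9-33=59
Step 6: prey: 0+0-0=0; pred: 59+0-23=36
Step 7: prey: 0+0-0=0; pred: 36+0-14=22
Step 8: prey: 0+0-0=0; pred: 22+0-8=14
Step 9: prey: 0+0-0=0; pred: 14+0-5=9
Max prey = 48 at step 2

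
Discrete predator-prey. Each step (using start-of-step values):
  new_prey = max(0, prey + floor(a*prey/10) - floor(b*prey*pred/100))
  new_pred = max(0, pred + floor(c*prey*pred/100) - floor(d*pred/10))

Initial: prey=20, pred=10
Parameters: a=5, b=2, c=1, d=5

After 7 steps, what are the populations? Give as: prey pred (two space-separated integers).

Step 1: prey: 20+10-4=26; pred: 10+2-5=7
Step 2: prey: 26+13-3=36; pred: 7+1-3=5
Step 3: prey: 36+18-3=51; pred: 5+1-2=4
Step 4: prey: 51+25-4=72; pred: 4+2-2=4
Step 5: prey: 72+36-5=103; pred: 4+2-2=4
Step 6: prey: 103+51-8=146; pred: 4+4-2=6
Step 7: prey: 146+73-17=202; pred: 6+8-3=11

Answer: 202 11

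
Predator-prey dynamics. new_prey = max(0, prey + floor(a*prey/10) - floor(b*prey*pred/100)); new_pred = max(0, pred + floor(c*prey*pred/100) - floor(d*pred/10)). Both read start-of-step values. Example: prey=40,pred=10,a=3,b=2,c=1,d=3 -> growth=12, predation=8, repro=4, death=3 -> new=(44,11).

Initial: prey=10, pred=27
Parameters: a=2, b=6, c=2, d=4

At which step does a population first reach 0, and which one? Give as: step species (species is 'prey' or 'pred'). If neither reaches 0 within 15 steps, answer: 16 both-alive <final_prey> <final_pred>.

Answer: 1 prey

Derivation:
Step 1: prey: 10+2-16=0; pred: 27+5-10=22
First extinction: prey at step 1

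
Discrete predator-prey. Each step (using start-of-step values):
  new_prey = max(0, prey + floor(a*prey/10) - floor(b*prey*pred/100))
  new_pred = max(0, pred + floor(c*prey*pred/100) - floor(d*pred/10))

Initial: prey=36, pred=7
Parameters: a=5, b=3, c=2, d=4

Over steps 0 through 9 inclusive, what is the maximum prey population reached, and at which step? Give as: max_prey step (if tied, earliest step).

Answer: 59 3

Derivation:
Step 1: prey: 36+18-7=47; pred: 7+5-2=10
Step 2: prey: 47+23-14=56; pred: 10+9-4=15
Step 3: prey: 56+28-25=59; pred: 15+16-6=25
Step 4: prey: 59+29-44=44; pred: 25+29-10=44
Step 5: prey: 44+22-58=8; pred: 44+38-17=65
Step 6: prey: 8+4-15=0; pred: 65+10-26=49
Step 7: prey: 0+0-0=0; pred: 49+0-19=30
Step 8: prey: 0+0-0=0; pred: 30+0-12=18
Step 9: prey: 0+0-0=0; pred: 18+0-7=11
Max prey = 59 at step 3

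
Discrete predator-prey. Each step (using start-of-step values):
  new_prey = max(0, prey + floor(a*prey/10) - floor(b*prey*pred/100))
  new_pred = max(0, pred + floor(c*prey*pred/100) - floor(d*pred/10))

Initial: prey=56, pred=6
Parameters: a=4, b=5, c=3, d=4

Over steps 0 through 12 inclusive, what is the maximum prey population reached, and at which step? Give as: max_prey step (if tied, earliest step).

Answer: 62 1

Derivation:
Step 1: prey: 56+22-16=62; pred: 6+10-2=14
Step 2: prey: 62+24-43=43; pred: 14+26-5=35
Step 3: prey: 43+17-75=0; pred: 35+45-14=66
Step 4: prey: 0+0-0=0; pred: 66+0-26=40
Step 5: prey: 0+0-0=0; pred: 40+0-16=24
Step 6: prey: 0+0-0=0; pred: 24+0-9=15
Step 7: prey: 0+0-0=0; pred: 15+0-6=9
Step 8: prey: 0+0-0=0; pred: 9+0-3=6
Step 9: prey: 0+0-0=0; pred: 6+0-2=4
Step 10: prey: 0+0-0=0; pred: 4+0-1=3
Step 11: prey: 0+0-0=0; pred: 3+0-1=2
Step 12: prey: 0+0-0=0; pred: 2+0-0=2
Max prey = 62 at step 1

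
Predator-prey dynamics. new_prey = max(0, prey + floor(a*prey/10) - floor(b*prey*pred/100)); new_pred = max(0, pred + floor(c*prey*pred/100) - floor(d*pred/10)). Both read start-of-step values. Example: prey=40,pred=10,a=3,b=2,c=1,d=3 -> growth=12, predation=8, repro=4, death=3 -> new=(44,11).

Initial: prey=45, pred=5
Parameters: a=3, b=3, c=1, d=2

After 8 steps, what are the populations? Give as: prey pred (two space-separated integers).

Answer: 7 30

Derivation:
Step 1: prey: 45+13-6=52; pred: 5+2-1=6
Step 2: prey: 52+15-9=58; pred: 6+3-1=8
Step 3: prey: 58+17-13=62; pred: 8+4-1=11
Step 4: prey: 62+18-20=60; pred: 11+6-2=15
Step 5: prey: 60+18-27=51; pred: 15+9-3=21
Step 6: prey: 51+15-32=34; pred: 21+10-4=27
Step 7: prey: 34+10-27=17; pred: 27+9-5=31
Step 8: prey: 17+5-15=7; pred: 31+5-6=30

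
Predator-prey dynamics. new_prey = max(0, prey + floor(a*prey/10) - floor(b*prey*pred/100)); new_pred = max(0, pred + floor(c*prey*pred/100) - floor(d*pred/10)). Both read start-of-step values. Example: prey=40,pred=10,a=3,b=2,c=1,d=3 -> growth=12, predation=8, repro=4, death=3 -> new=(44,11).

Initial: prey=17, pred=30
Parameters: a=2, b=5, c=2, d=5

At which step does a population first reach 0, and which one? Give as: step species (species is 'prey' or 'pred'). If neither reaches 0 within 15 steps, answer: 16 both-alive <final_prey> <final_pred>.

Answer: 1 prey

Derivation:
Step 1: prey: 17+3-25=0; pred: 30+10-15=25
First extinction: prey at step 1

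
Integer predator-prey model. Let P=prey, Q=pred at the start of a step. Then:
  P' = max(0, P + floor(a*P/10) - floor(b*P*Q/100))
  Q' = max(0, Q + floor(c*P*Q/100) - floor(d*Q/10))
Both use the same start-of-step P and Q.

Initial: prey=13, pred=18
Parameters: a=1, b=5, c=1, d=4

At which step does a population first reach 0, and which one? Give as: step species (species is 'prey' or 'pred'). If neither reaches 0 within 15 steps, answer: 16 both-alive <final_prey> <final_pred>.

Step 1: prey: 13+1-11=3; pred: 18+2-7=13
Step 2: prey: 3+0-1=2; pred: 13+0-5=8
Step 3: prey: 2+0-0=2; pred: 8+0-3=5
Step 4: prey: 2+0-0=2; pred: 5+0-2=3
Step 5: prey: 2+0-0=2; pred: 3+0-1=2
Step 6: prey: 2+0-0=2; pred: 2+0-0=2
Steps 7-15: state stable at prey=2, pred=2 (no change)
No extinction within 15 steps

Answer: 16 both-alive 2 2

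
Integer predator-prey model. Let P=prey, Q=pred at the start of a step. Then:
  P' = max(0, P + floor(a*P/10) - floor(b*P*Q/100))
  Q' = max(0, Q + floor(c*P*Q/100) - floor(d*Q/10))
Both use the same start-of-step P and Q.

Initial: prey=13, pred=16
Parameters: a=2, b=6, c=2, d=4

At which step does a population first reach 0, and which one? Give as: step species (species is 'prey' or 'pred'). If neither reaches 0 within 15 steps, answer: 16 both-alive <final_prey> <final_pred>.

Answer: 16 both-alive 1 2

Derivation:
Step 1: prey: 13+2-12=3; pred: 16+4-6=14
Step 2: prey: 3+0-2=1; pred: 14+0-5=9
Step 3: prey: 1+0-0=1; pred: 9+0-3=6
Step 4: prey: 1+0-0=1; pred: 6+0-2=4
Step 5: prey: 1+0-0=1; pred: 4+0-1=3
Step 6: prey: 1+0-0=1; pred: 3+0-1=2
Step 7: prey: 1+0-0=1; pred: 2+0-0=2
Steps 8-15: state stable at prey=1, pred=2 (no change)
No extinction within 15 steps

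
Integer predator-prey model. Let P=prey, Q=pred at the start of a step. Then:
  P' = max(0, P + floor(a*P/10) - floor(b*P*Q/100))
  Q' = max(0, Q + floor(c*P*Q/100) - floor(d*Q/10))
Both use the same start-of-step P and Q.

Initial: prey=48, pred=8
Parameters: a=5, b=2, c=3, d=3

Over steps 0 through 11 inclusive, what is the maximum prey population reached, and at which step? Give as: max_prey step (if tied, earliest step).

Answer: 75 2

Derivation:
Step 1: prey: 48+24-7=65; pred: 8+11-2=17
Step 2: prey: 65+32-22=75; pred: 17+33-5=45
Step 3: prey: 75+37-67=45; pred: 45+101-13=133
Step 4: prey: 45+22-119=0; pred: 133+179-39=273
Step 5: prey: 0+0-0=0; pred: 273+0-81=192
Step 6: prey: 0+0-0=0; pred: 192+0-57=135
Step 7: prey: 0+0-0=0; pred: 135+0-40=95
Step 8: prey: 0+0-0=0; pred: 95+0-28=67
Step 9: prey: 0+0-0=0; pred: 67+0-20=47
Step 10: prey: 0+0-0=0; pred: 47+0-14=33
Step 11: prey: 0+0-0=0; pred: 33+0-9=24
Max prey = 75 at step 2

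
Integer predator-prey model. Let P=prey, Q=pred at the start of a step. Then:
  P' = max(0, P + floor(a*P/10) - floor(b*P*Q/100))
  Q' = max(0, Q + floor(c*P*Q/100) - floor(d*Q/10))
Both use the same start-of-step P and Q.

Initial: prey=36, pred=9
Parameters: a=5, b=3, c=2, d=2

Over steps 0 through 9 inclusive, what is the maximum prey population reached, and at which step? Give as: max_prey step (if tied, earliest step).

Step 1: prey: 36+18-9=45; pred: 9+6-1=14
Step 2: prey: 45+22-18=49; pred: 14+12-2=24
Step 3: prey: 49+24-35=38; pred: 24+23-4=43
Step 4: prey: 38+19-49=8; pred: 43+32-8=67
Step 5: prey: 8+4-16=0; pred: 67+10-13=64
Step 6: prey: 0+0-0=0; pred: 64+0-12=52
Step 7: prey: 0+0-0=0; pred: 52+0-10=42
Step 8: prey: 0+0-0=0; pred: 42+0-8=34
Step 9: prey: 0+0-0=0; pred: 34+0-6=28
Max prey = 49 at step 2

Answer: 49 2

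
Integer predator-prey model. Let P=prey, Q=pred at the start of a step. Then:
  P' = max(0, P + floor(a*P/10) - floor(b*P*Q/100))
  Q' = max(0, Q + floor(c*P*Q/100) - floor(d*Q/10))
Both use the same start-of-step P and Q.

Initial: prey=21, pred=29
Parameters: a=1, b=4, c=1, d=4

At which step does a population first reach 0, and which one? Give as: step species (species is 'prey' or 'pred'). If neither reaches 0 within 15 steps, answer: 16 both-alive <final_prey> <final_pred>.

Step 1: prey: 21+2-24=0; pred: 29+6-11=24
First extinction: prey at step 1

Answer: 1 prey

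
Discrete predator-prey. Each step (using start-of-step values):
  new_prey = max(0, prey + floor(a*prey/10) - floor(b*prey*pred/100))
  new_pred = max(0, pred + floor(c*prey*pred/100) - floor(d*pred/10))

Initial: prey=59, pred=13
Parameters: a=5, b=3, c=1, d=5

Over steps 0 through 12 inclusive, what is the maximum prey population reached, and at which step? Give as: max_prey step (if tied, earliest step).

Answer: 72 3

Derivation:
Step 1: prey: 59+29-23=65; pred: 13+7-6=14
Step 2: prey: 65+32-27=70; pred: 14+9-7=16
Step 3: prey: 70+35-33=72; pred: 16+11-8=19
Step 4: prey: 72+36-41=67; pred: 19+13-9=23
Step 5: prey: 67+33-46=54; pred: 23+15-11=27
Step 6: prey: 54+27-43=38; pred: 27+14-13=28
Step 7: prey: 38+19-31=26; pred: 28+10-14=24
Step 8: prey: 26+13-18=21; pred: 24+6-12=18
Step 9: prey: 21+10-11=20; pred: 18+3-9=12
Step 10: prey: 20+10-7=23; pred: 12+2-6=8
Step 11: prey: 23+11-5=29; pred: 8+1-4=5
Step 12: prey: 29+14-4=39; pred: 5+1-2=4
Max prey = 72 at step 3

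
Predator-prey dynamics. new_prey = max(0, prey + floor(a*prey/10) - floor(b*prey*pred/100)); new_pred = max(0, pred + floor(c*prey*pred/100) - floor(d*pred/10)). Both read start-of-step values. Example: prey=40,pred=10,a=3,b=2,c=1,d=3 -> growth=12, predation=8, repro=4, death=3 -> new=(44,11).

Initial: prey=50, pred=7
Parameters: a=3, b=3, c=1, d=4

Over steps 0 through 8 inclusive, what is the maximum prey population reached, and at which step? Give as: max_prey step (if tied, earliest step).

Answer: 60 3

Derivation:
Step 1: prey: 50+15-10=55; pred: 7+3-2=8
Step 2: prey: 55+16-13=58; pred: 8+4-3=9
Step 3: prey: 58+17-15=60; pred: 9+5-3=11
Step 4: prey: 60+18-19=59; pred: 11+6-4=13
Step 5: prey: 59+17-23=53; pred: 13+7-5=15
Step 6: prey: 53+15-23=45; pred: 15+7-6=16
Step 7: prey: 45+13-21=37; pred: 16+7-6=17
Step 8: prey: 37+11-18=30; pred: 17+6-6=17
Max prey = 60 at step 3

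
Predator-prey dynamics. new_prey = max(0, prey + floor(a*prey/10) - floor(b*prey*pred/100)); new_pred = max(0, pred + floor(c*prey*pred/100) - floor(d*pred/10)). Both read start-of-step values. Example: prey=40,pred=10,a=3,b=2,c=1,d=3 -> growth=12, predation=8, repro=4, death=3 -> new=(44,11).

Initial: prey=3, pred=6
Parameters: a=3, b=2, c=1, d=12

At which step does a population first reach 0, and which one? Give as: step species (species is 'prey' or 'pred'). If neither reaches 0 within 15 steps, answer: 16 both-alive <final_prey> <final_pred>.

Answer: 1 pred

Derivation:
Step 1: prey: 3+0-0=3; pred: 6+0-7=0
First extinction: pred at step 1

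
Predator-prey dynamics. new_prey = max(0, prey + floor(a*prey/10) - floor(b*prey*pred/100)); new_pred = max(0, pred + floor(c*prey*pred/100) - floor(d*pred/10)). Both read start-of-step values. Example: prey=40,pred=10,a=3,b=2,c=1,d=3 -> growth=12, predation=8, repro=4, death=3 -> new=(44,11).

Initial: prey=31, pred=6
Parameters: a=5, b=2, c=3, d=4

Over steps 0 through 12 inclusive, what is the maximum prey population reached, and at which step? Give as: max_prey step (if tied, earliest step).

Step 1: prey: 31+15-3=43; pred: 6+5-2=9
Step 2: prey: 43+21-7=57; pred: 9+11-3=17
Step 3: prey: 57+28-19=66; pred: 17+29-6=40
Step 4: prey: 66+33-52=47; pred: 40+79-16=103
Step 5: prey: 47+23-96=0; pred: 103+145-41=207
Step 6: prey: 0+0-0=0; pred: 207+0-82=125
Step 7: prey: 0+0-0=0; pred: 125+0-50=75
Step 8: prey: 0+0-0=0; pred: 75+0-30=45
Step 9: prey: 0+0-0=0; pred: 45+0-18=27
Step 10: prey: 0+0-0=0; pred: 27+0-10=17
Step 11: prey: 0+0-0=0; pred: 17+0-6=11
Step 12: prey: 0+0-0=0; pred: 11+0-4=7
Max prey = 66 at step 3

Answer: 66 3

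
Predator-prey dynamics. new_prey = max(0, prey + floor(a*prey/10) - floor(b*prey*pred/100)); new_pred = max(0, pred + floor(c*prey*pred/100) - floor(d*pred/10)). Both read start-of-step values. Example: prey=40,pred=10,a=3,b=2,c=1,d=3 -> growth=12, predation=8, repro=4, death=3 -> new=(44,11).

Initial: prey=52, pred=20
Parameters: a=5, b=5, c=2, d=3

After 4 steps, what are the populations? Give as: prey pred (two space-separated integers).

Step 1: prey: 52+26-52=26; pred: 20+20-6=34
Step 2: prey: 26+13-44=0; pred: 34+17-10=41
Step 3: prey: 0+0-0=0; pred: 41+0-12=29
Step 4: prey: 0+0-0=0; pred: 29+0-8=21

Answer: 0 21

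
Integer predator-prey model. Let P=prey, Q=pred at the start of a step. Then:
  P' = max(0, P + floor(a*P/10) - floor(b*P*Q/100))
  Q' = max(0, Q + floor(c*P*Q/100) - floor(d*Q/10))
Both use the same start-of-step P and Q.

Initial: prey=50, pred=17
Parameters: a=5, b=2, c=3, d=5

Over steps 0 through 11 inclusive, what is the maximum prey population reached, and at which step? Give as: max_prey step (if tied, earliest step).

Answer: 58 1

Derivation:
Step 1: prey: 50+25-17=58; pred: 17+25-8=34
Step 2: prey: 58+29-39=48; pred: 34+59-17=76
Step 3: prey: 48+24-72=0; pred: 76+109-38=147
Step 4: prey: 0+0-0=0; pred: 147+0-73=74
Step 5: prey: 0+0-0=0; pred: 74+0-37=37
Step 6: prey: 0+0-0=0; pred: 37+0-18=19
Step 7: prey: 0+0-0=0; pred: 19+0-9=10
Step 8: prey: 0+0-0=0; pred: 10+0-5=5
Step 9: prey: 0+0-0=0; pred: 5+0-2=3
Step 10: prey: 0+0-0=0; pred: 3+0-1=2
Step 11: prey: 0+0-0=0; pred: 2+0-1=1
Max prey = 58 at step 1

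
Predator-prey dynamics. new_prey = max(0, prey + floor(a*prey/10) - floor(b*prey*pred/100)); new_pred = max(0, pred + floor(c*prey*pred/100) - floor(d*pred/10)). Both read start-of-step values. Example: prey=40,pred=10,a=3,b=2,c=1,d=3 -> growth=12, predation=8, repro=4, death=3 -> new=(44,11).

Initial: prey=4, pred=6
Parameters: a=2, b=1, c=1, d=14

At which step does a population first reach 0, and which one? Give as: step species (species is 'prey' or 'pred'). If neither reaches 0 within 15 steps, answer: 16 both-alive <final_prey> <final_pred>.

Answer: 1 pred

Derivation:
Step 1: prey: 4+0-0=4; pred: 6+0-8=0
First extinction: pred at step 1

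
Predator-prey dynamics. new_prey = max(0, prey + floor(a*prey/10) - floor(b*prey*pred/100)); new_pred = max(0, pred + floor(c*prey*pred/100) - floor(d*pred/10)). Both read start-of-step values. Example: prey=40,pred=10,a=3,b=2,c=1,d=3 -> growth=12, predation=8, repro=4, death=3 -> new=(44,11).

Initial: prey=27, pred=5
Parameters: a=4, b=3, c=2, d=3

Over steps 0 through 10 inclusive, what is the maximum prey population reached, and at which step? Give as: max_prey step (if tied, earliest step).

Step 1: prey: 27+10-4=33; pred: 5+2-1=6
Step 2: prey: 33+13-5=41; pred: 6+3-1=8
Step 3: prey: 41+16-9=48; pred: 8+6-2=12
Step 4: prey: 48+19-17=50; pred: 12+11-3=20
Step 5: prey: 50+20-30=40; pred: 20+20-6=34
Step 6: prey: 40+16-40=16; pred: 34+27-10=51
Step 7: prey: 16+6-24=0; pred: 51+16-15=52
Step 8: prey: 0+0-0=0; pred: 52+0-15=37
Step 9: prey: 0+0-0=0; pred: 37+0-11=26
Step 10: prey: 0+0-0=0; pred: 26+0-7=19
Max prey = 50 at step 4

Answer: 50 4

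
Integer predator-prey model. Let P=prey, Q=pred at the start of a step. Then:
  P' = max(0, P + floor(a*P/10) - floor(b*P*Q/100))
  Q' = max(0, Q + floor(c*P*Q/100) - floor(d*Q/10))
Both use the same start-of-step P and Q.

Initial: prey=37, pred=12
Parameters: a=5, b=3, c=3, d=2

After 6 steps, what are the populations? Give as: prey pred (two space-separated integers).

Answer: 0 50

Derivation:
Step 1: prey: 37+18-13=42; pred: 12+13-2=23
Step 2: prey: 42+21-28=35; pred: 23+28-4=47
Step 3: prey: 35+17-49=3; pred: 47+49-9=87
Step 4: prey: 3+1-7=0; pred: 87+7-17=77
Step 5: prey: 0+0-0=0; pred: 77+0-15=62
Step 6: prey: 0+0-0=0; pred: 62+0-12=50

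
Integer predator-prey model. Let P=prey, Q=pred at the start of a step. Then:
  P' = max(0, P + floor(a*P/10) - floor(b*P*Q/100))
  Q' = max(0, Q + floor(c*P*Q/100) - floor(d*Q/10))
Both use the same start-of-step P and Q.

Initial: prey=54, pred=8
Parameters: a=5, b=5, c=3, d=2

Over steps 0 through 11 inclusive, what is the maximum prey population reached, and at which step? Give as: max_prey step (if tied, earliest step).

Answer: 60 1

Derivation:
Step 1: prey: 54+27-21=60; pred: 8+12-1=19
Step 2: prey: 60+30-57=33; pred: 19+34-3=50
Step 3: prey: 33+16-82=0; pred: 50+49-10=89
Step 4: prey: 0+0-0=0; pred: 89+0-17=72
Step 5: prey: 0+0-0=0; pred: 72+0-14=58
Step 6: prey: 0+0-0=0; pred: 58+0-11=47
Step 7: prey: 0+0-0=0; pred: 47+0-9=38
Step 8: prey: 0+0-0=0; pred: 38+0-7=31
Step 9: prey: 0+0-0=0; pred: 31+0-6=25
Step 10: prey: 0+0-0=0; pred: 25+0-5=20
Step 11: prey: 0+0-0=0; pred: 20+0-4=16
Max prey = 60 at step 1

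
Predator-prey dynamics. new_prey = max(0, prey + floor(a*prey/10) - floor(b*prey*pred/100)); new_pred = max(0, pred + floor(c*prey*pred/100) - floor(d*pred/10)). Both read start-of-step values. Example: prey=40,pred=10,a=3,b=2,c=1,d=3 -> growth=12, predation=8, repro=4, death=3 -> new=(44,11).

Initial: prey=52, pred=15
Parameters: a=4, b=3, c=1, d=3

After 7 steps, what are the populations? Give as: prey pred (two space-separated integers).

Answer: 10 16

Derivation:
Step 1: prey: 52+20-23=49; pred: 15+7-4=18
Step 2: prey: 49+19-26=42; pred: 18+8-5=21
Step 3: prey: 42+16-26=32; pred: 21+8-6=23
Step 4: prey: 32+12-22=22; pred: 23+7-6=24
Step 5: prey: 22+8-15=15; pred: 24+5-7=22
Step 6: prey: 15+6-9=12; pred: 22+3-6=19
Step 7: prey: 12+4-6=10; pred: 19+2-5=16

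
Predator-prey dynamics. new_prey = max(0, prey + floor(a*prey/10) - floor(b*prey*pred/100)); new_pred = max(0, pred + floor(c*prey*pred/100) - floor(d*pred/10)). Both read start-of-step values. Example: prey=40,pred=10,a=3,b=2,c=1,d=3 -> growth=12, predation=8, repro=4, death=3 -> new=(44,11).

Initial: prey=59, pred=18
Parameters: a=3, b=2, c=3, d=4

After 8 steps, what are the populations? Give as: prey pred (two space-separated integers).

Step 1: prey: 59+17-21=55; pred: 18+31-7=42
Step 2: prey: 55+16-46=25; pred: 42+69-16=95
Step 3: prey: 25+7-47=0; pred: 95+71-38=128
Step 4: prey: 0+0-0=0; pred: 128+0-51=77
Step 5: prey: 0+0-0=0; pred: 77+0-30=47
Step 6: prey: 0+0-0=0; pred: 47+0-18=29
Step 7: prey: 0+0-0=0; pred: 29+0-11=18
Step 8: prey: 0+0-0=0; pred: 18+0-7=11

Answer: 0 11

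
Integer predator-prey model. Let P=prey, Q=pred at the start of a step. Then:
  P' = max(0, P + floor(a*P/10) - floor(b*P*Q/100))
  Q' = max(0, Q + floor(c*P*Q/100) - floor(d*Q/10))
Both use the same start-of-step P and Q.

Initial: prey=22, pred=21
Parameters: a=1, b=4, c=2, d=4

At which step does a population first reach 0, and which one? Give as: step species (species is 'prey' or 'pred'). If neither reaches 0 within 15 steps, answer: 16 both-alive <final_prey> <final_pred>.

Answer: 16 both-alive 1 2

Derivation:
Step 1: prey: 22+2-18=6; pred: 21+9-8=22
Step 2: prey: 6+0-5=1; pred: 22+2-8=16
Step 3: prey: 1+0-0=1; pred: 16+0-6=10
Step 4: prey: 1+0-0=1; pred: 10+0-4=6
Step 5: prey: 1+0-0=1; pred: 6+0-2=4
Step 6: prey: 1+0-0=1; pred: 4+0-1=3
Step 7: prey: 1+0-0=1; pred: 3+0-1=2
Step 8: prey: 1+0-0=1; pred: 2+0-0=2
Steps 9-15: state stable at prey=1, pred=2 (no change)
No extinction within 15 steps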